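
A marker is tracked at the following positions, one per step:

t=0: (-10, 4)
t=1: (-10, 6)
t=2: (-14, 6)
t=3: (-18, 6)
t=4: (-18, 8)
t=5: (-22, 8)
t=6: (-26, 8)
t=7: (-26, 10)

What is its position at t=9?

(-34, 10)

Differencing gives (+0, +2), (-4, +0), (-4, +0), (+0, +2), (-4, +0), (-4, +0), (+0, +2). This is the pattern (+0, +2), (-4, +0), (-4, +0) repeated.
step 8: apply (-4, +0) → (-30, 10)
step 9: apply (-4, +0) → (-34, 10)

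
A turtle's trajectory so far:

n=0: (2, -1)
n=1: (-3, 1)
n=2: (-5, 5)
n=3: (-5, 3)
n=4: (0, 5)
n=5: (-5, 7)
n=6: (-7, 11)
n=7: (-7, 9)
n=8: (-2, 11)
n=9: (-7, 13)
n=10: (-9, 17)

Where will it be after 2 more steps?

(-4, 17)

Step-to-step displacements: (-5, +2), (-2, +4), (+0, -2), (+5, +2), (-5, +2), (-2, +4), (+0, -2), (+5, +2), (-5, +2), (-2, +4) — a repeating cycle of length 4.
step 11: apply (+0, -2) → (-9, 15)
step 12: apply (+5, +2) → (-4, 17)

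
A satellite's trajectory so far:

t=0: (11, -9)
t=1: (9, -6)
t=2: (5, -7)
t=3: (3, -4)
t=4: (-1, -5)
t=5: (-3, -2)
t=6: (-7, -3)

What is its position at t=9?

(-15, 2)

The moves between consecutive positions are (-2, +3), (-4, -1), (-2, +3), (-4, -1), (-2, +3), (-4, -1); they repeat the 2-cycle [(-2, +3), (-4, -1)].
step 7: apply (-2, +3) → (-9, 0)
step 8: apply (-4, -1) → (-13, -1)
step 9: apply (-2, +3) → (-15, 2)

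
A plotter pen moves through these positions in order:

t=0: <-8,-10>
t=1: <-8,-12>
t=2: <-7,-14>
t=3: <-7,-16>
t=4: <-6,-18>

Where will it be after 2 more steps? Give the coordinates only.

<-5,-22>

Differencing gives <+0,-2>, <+1,-2>, <+0,-2>, <+1,-2>. This is the pattern <+0,-2>, <+1,-2> repeated.
step 5: apply <+0,-2> → <-6,-20>
step 6: apply <+1,-2> → <-5,-22>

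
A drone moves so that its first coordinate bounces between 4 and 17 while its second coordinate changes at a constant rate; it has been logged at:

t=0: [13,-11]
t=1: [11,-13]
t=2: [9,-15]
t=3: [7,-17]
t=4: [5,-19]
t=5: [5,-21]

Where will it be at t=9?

The first coordinate travels 2 per step and bounces off the walls at 4 and 17.
  step 6: 5 → 7
  step 7: 7 → 9
  step 8: 9 → 11
  step 9: 11 → 13
The second coordinate changes by -2 each step: at step 9 it is -29.

[13,-29]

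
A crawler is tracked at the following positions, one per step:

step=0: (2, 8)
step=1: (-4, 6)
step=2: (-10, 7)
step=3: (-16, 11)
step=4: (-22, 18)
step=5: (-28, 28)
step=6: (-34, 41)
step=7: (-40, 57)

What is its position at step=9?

(-52, 98)

First differences are (-6, -2), (-6, +1), (-6, +4), (-6, +7), (-6, +10), (-6, +13), (-6, +16); their common second difference is (+0, +3) (constant acceleration).
step 8: (-40, 57) + (-6, +19) → (-46, 76)
step 9: (-46, 76) + (-6, +22) → (-52, 98)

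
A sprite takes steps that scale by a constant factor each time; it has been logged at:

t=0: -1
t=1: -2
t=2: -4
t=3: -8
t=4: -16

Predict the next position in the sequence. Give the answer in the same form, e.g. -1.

Consecutive displacements -1, -2, -4, -8 scale by a factor of 2 each step.
step 5: -16 − 16 → -32

-32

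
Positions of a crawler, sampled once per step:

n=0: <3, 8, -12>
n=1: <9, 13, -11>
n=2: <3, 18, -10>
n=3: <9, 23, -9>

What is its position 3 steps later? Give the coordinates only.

First: cycles through 3, 9 every 2 steps. Step 6 lands at position 0 of the cycle → 3.
Second: linear, +5 per step → 38 at step 6.
Third: linear, +1 per step → -6 at step 6.

<3, 38, -6>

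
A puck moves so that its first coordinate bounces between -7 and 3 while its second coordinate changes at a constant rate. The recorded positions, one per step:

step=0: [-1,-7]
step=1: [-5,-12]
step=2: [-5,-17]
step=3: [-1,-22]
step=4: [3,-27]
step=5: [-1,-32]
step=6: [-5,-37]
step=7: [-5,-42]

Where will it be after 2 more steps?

The first coordinate travels 4 per step and bounces off the walls at -7 and 3.
  step 8: -5 → -1
  step 9: -1 → 3
The second coordinate changes by -5 each step: at step 9 it is -52.

[3,-52]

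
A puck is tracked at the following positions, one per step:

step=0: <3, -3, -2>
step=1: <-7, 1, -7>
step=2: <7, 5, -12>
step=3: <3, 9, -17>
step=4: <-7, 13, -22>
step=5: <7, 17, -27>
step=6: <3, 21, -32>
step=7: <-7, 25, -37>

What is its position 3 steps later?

<-7, 37, -52>

First: cycles through 3, -7, 7 every 3 steps. Step 10 lands at position 1 of the cycle → -7.
Second: linear, +4 per step → 37 at step 10.
Third: linear, -5 per step → -52 at step 10.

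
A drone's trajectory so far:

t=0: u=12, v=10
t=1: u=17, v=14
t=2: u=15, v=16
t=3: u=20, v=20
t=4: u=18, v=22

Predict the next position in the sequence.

The moves between consecutive positions are (+5, +4), (-2, +2), (+5, +4), (-2, +2); they repeat the 2-cycle [(+5, +4), (-2, +2)].
step 5: apply (+5, +4) → u=23, v=26

u=23, v=26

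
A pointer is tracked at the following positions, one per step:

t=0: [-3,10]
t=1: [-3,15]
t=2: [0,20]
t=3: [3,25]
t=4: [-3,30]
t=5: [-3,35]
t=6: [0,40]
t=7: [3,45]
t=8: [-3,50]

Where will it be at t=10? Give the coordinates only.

The first coordinate repeats the cycle [-3, -3, 0, 3] with period 4; step 10 mod 4 = 2, giving 0.
The second coordinate changes by +5 each step, so at step 10 it is 10 + 10·(5) = 60.

[0,60]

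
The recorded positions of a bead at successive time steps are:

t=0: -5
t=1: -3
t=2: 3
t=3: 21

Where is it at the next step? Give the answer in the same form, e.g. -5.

75

The jumps are +2, +6, +18 — a geometric progression with ratio 3.
step 4: 21 + 54 → 75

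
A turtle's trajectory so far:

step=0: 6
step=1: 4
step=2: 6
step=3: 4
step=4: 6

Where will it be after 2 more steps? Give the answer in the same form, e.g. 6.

6

The jumps are -2, +2, -2, +2 — a geometric progression with ratio -1.
step 5: 6 − 2 → 4
step 6: 4 + 2 → 6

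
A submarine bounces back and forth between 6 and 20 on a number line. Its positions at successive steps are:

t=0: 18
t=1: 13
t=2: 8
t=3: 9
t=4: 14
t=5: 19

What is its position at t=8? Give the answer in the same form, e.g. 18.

6

The value travels 5 per step and bounces off the walls at 6 and 20.
  step 6: 19 → 16
  step 7: 16 → 11
  step 8: 11 → 6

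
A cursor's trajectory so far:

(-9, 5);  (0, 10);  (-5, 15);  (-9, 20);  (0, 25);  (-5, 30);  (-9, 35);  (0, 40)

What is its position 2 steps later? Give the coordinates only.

First: cycles through -9, 0, -5 every 3 steps. Step 9 lands at position 0 of the cycle → -9.
Second: linear, +5 per step → 50 at step 9.

(-9, 50)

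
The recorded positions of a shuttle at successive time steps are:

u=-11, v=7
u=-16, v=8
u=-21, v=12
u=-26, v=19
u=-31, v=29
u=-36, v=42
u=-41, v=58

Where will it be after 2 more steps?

u=-51, v=99

Taking differences between consecutive positions: (-5, +1), (-5, +4), (-5, +7), (-5, +10), (-5, +13), (-5, +16). These grow by (+0, +3) each step.
step 7: u=-41, v=58 + (-5, +19) → u=-46, v=77
step 8: u=-46, v=77 + (-5, +22) → u=-51, v=99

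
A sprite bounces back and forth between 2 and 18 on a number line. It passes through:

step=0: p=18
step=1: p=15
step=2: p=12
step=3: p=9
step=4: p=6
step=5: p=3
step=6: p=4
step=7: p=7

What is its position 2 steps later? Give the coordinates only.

p=13

The value reflects between 2 and 18, moving 3 per step.
  step 8: 7 → 10
  step 9: 10 → 13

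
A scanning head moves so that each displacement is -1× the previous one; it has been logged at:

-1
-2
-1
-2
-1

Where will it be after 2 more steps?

-1

The jumps are -1, +1, -1, +1 — a geometric progression with ratio -1.
step 5: -1 − 1 → -2
step 6: -2 + 1 → -1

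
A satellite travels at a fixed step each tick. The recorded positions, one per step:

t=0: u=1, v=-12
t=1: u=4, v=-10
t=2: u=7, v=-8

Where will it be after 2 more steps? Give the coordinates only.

The position changes by (+3, +2) every step.
step 3: u=7, v=-8 + (+3, +2) → u=10, v=-6
step 4: u=10, v=-6 + (+3, +2) → u=13, v=-4

u=13, v=-4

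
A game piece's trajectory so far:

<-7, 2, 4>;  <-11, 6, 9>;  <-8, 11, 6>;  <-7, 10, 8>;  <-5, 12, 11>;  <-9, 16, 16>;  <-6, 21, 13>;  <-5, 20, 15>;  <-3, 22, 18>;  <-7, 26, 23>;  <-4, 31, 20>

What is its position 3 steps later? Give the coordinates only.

<-5, 36, 30>

Differencing gives <-4, +4, +5>, <+3, +5, -3>, <+1, -1, +2>, <+2, +2, +3>, <-4, +4, +5>, <+3, +5, -3>, <+1, -1, +2>, <+2, +2, +3>, <-4, +4, +5>, <+3, +5, -3>. This is the pattern <-4, +4, +5>, <+3, +5, -3>, <+1, -1, +2>, <+2, +2, +3> repeated.
step 11: apply <+1, -1, +2> → <-3, 30, 22>
step 12: apply <+2, +2, +3> → <-1, 32, 25>
step 13: apply <-4, +4, +5> → <-5, 36, 30>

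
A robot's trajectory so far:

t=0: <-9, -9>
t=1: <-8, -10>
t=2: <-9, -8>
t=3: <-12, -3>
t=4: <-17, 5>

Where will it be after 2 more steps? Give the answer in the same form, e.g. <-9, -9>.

Taking differences between consecutive positions: <+1, -1>, <-1, +2>, <-3, +5>, <-5, +8>. These grow by <-2, +3> each step.
step 5: <-17, 5> + <-7, +11> → <-24, 16>
step 6: <-24, 16> + <-9, +14> → <-33, 30>

<-33, 30>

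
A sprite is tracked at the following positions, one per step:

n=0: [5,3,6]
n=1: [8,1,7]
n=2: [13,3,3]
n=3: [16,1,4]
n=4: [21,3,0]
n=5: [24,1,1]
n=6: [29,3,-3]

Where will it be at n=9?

The moves between consecutive positions are [+3,-2,+1], [+5,+2,-4], [+3,-2,+1], [+5,+2,-4], [+3,-2,+1], [+5,+2,-4]; they repeat the 2-cycle [[+3,-2,+1], [+5,+2,-4]].
step 7: apply [+3,-2,+1] → [32,1,-2]
step 8: apply [+5,+2,-4] → [37,3,-6]
step 9: apply [+3,-2,+1] → [40,1,-5]

[40,1,-5]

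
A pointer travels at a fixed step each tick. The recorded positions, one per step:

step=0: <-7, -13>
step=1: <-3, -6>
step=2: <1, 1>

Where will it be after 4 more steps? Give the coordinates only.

<17, 29>

Each step adds <+4, +7> to the position.
step 3: <1, 1> + <+4, +7> → <5, 8>
step 4: <5, 8> + <+4, +7> → <9, 15>
step 5: <9, 15> + <+4, +7> → <13, 22>
step 6: <13, 22> + <+4, +7> → <17, 29>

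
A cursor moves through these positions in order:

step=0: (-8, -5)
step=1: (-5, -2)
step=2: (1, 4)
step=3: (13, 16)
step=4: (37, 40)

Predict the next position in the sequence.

Consecutive displacements (+3, +3), (+6, +6), (+12, +12), (+24, +24) scale by a factor of 2 each step.
step 5: (37, 40) + (+48, +48) → (85, 88)

(85, 88)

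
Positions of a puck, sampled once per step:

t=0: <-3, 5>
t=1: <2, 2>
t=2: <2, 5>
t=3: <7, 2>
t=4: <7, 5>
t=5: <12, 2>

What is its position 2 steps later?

Differencing gives <+5, -3>, <+0, +3>, <+5, -3>, <+0, +3>, <+5, -3>. This is the pattern <+5, -3>, <+0, +3> repeated.
step 6: apply <+0, +3> → <12, 5>
step 7: apply <+5, -3> → <17, 2>

<17, 2>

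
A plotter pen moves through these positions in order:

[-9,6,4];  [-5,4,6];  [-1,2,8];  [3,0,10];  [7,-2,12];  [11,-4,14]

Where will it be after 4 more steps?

Constant displacement of [+4,-2,+2] per step.
step 6: [11,-4,14] + [+4,-2,+2] → [15,-6,16]
step 7: [15,-6,16] + [+4,-2,+2] → [19,-8,18]
step 8: [19,-8,18] + [+4,-2,+2] → [23,-10,20]
step 9: [23,-10,20] + [+4,-2,+2] → [27,-12,22]

[27,-12,22]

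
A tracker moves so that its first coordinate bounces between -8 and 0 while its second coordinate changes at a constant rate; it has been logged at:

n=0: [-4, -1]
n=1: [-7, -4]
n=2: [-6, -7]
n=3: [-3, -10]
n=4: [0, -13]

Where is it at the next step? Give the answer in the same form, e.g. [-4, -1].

[-3, -16]

The first coordinate travels 3 per step and bounces off the walls at -8 and 0.
  step 5: 0 → -3
The second coordinate changes by -3 each step: at step 5 it is -16.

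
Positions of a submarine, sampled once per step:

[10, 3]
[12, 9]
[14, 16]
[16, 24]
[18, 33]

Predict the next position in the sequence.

[20, 43]

Successive displacements: [+2, +6], [+2, +7], [+2, +8], [+2, +9] — each changes by [+0, +1].
step 5: [18, 33] + [+2, +10] → [20, 43]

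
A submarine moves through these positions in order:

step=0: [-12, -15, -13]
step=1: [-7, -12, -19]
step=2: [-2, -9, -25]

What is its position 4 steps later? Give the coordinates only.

Each step adds [+5, +3, -6] to the position.
step 3: [-2, -9, -25] + [+5, +3, -6] → [3, -6, -31]
step 4: [3, -6, -31] + [+5, +3, -6] → [8, -3, -37]
step 5: [8, -3, -37] + [+5, +3, -6] → [13, 0, -43]
step 6: [13, 0, -43] + [+5, +3, -6] → [18, 3, -49]

[18, 3, -49]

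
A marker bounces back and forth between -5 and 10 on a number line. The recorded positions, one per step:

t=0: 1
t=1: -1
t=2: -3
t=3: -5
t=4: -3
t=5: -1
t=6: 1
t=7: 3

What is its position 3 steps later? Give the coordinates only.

9

The value reflects between -5 and 10, moving 2 per step.
  step 8: 3 → 5
  step 9: 5 → 7
  step 10: 7 → 9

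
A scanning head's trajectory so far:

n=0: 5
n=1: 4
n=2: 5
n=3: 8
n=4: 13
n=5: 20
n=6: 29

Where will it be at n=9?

First differences are -1, +1, +3, +5, +7, +9; their common second difference is +2 (constant acceleration).
step 7: 29 + 11 → 40
step 8: 40 + 13 → 53
step 9: 53 + 15 → 68

68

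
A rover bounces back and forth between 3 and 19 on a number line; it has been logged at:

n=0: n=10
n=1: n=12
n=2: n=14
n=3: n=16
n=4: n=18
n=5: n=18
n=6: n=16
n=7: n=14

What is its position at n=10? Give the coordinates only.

The value reflects between 3 and 19, moving 2 per step.
  step 8: 14 → 12
  step 9: 12 → 10
  step 10: 10 → 8

n=8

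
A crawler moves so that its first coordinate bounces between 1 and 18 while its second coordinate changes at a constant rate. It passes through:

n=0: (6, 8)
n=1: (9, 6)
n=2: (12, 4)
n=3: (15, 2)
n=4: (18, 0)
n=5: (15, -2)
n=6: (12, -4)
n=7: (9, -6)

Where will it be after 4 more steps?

(5, -14)

The first coordinate travels 3 per step and bounces off the walls at 1 and 18.
  step 8: 9 → 6
  step 9: 6 → 3
  step 10: 3 → 2
  step 11: 2 → 5
The second coordinate changes by -2 each step: at step 11 it is -14.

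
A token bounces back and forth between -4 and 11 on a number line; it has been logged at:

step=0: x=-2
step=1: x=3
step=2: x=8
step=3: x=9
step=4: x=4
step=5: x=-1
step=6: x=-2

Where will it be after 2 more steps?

The value reflects between -4 and 11, moving 5 per step.
  step 7: -2 → 3
  step 8: 3 → 8

x=8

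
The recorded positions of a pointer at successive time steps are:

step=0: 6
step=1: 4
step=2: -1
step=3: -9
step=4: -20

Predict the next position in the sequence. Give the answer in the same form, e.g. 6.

-34

First differences are -2, -5, -8, -11; their common second difference is -3 (constant acceleration).
step 5: -20 − 14 → -34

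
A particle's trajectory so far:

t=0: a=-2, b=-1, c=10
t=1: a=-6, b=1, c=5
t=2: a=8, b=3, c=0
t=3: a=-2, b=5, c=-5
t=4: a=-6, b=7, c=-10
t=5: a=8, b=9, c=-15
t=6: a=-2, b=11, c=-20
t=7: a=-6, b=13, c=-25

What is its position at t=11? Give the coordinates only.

The a coordinate repeats the cycle [-2, -6, 8] with period 3; step 11 mod 3 = 2, giving 8.
The b coordinate changes by +2 each step, so at step 11 it is -1 + 11·(2) = 21.
The c coordinate changes by -5 each step, so at step 11 it is 10 + 11·(-5) = -45.

a=8, b=21, c=-45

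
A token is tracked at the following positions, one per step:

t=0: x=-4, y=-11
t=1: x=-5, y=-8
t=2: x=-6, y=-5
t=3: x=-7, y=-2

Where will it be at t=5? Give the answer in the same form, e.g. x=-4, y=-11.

x=-9, y=4

Each step adds (-1, +3) to the position.
step 4: x=-7, y=-2 + (-1, +3) → x=-8, y=1
step 5: x=-8, y=1 + (-1, +3) → x=-9, y=4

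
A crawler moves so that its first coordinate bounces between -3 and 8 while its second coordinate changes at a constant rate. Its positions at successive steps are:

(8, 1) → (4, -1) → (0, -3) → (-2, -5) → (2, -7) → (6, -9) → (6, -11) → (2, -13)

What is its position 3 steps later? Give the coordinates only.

(4, -19)

The first coordinate reflects between -3 and 8, moving 4 per step.
  step 8: 2 → -2
  step 9: -2 → 0
  step 10: 0 → 4
The second coordinate changes by -2 each step: at step 10 it is -19.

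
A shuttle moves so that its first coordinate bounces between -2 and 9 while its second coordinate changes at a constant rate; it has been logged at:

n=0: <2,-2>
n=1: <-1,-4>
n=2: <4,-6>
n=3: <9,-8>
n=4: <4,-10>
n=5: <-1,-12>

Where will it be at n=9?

<1,-20>

The first coordinate travels 5 per step and bounces off the walls at -2 and 9.
  step 6: -1 → 2
  step 7: 2 → 7
  step 8: 7 → 6
  step 9: 6 → 1
The second coordinate changes by -2 each step: at step 9 it is -20.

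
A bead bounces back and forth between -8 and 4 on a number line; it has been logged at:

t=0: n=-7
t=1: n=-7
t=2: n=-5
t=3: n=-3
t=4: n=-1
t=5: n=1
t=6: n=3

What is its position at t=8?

n=1

The value reflects between -8 and 4, moving 2 per step.
  step 7: 3 → 3
  step 8: 3 → 1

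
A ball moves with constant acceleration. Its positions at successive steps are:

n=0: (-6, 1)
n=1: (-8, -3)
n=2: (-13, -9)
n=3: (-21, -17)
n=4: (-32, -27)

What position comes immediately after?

(-46, -39)

Successive displacements: (-2, -4), (-5, -6), (-8, -8), (-11, -10) — each changes by (-3, -2).
step 5: (-32, -27) + (-14, -12) → (-46, -39)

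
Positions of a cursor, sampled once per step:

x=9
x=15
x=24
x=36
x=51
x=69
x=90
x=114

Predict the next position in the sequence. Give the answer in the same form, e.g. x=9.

Taking differences between consecutive positions: +6, +9, +12, +15, +18, +21, +24. These grow by +3 each step.
step 8: 114 + 27 → x=141

x=141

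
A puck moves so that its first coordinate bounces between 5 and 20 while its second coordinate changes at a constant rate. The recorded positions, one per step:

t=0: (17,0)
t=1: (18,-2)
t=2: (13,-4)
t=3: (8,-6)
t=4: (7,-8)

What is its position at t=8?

The first coordinate travels 5 per step and bounces off the walls at 5 and 20.
  step 5: 7 → 12
  step 6: 12 → 17
  step 7: 17 → 18
  step 8: 18 → 13
The second coordinate changes by -2 each step: at step 8 it is -16.

(13,-16)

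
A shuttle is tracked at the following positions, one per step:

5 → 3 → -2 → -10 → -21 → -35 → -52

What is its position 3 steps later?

First differences are -2, -5, -8, -11, -14, -17; their common second difference is -3 (constant acceleration).
step 7: -52 − 20 → -72
step 8: -72 − 23 → -95
step 9: -95 − 26 → -121

-121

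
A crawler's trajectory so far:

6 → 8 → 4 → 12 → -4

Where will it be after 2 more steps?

-36

Consecutive displacements +2, -4, +8, -16 scale by a factor of -2 each step.
step 5: -4 + 32 → 28
step 6: 28 − 64 → -36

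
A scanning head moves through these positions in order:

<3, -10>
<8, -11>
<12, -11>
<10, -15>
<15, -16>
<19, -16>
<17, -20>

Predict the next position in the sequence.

<22, -21>

The moves between consecutive positions are <+5, -1>, <+4, +0>, <-2, -4>, <+5, -1>, <+4, +0>, <-2, -4>; they repeat the 3-cycle [<+5, -1>, <+4, +0>, <-2, -4>].
step 7: apply <+5, -1> → <22, -21>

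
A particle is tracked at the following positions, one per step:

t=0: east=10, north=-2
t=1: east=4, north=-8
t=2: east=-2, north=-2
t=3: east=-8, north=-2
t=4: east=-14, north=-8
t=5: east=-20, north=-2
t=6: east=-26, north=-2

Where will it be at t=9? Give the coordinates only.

east=-44, north=-2

East: linear, -6 per step → -44 at step 9.
North: cycles through -2, -8, -2 every 3 steps. Step 9 lands at position 0 of the cycle → -2.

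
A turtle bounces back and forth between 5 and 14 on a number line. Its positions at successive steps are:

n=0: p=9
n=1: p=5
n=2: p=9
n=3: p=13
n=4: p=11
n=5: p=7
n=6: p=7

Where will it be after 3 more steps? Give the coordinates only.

p=9

The value reflects between 5 and 14, moving 4 per step.
  step 7: 7 → 11
  step 8: 11 → 13
  step 9: 13 → 9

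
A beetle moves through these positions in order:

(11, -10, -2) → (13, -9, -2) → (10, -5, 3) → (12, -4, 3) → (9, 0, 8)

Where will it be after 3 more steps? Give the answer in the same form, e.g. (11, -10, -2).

The moves between consecutive positions are (+2, +1, +0), (-3, +4, +5), (+2, +1, +0), (-3, +4, +5); they repeat the 2-cycle [(+2, +1, +0), (-3, +4, +5)].
step 5: apply (+2, +1, +0) → (11, 1, 8)
step 6: apply (-3, +4, +5) → (8, 5, 13)
step 7: apply (+2, +1, +0) → (10, 6, 13)

(10, 6, 13)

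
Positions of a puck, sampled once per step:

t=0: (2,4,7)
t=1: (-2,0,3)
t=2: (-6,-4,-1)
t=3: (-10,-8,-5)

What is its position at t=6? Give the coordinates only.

Each step adds (-4,-4,-4) to the position.
step 4: (-10,-8,-5) + (-4,-4,-4) → (-14,-12,-9)
step 5: (-14,-12,-9) + (-4,-4,-4) → (-18,-16,-13)
step 6: (-18,-16,-13) + (-4,-4,-4) → (-22,-20,-17)

(-22,-20,-17)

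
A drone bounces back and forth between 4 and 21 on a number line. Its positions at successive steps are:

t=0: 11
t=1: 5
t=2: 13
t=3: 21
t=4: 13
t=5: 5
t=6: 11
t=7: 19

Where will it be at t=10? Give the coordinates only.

The value travels 8 per step and bounces off the walls at 4 and 21.
  step 8: 19 → 15
  step 9: 15 → 7
  step 10: 7 → 9

9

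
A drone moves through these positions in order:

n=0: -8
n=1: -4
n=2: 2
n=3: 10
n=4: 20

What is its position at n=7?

62

Taking differences between consecutive positions: +4, +6, +8, +10. These grow by +2 each step.
step 5: 20 + 12 → 32
step 6: 32 + 14 → 46
step 7: 46 + 16 → 62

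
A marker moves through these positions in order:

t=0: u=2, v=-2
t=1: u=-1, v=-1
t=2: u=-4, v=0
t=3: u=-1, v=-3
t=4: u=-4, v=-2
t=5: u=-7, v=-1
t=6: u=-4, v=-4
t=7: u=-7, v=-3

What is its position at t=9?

Step-to-step displacements: (-3,+1), (-3,+1), (+3,-3), (-3,+1), (-3,+1), (+3,-3), (-3,+1) — a repeating cycle of length 3.
step 8: apply (-3,+1) → u=-10, v=-2
step 9: apply (+3,-3) → u=-7, v=-5

u=-7, v=-5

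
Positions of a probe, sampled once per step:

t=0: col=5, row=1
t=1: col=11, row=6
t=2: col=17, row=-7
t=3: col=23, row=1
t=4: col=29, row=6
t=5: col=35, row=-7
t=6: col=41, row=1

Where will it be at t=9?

col=59, row=1

The col coordinate changes by +6 each step, so at step 9 it is 5 + 9·(6) = 59.
The row coordinate repeats the cycle [1, 6, -7] with period 3; step 9 mod 3 = 0, giving 1.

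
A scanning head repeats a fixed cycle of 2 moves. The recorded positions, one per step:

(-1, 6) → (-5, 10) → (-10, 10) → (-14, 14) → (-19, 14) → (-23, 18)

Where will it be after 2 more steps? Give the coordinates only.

The moves between consecutive positions are (-4, +4), (-5, +0), (-4, +4), (-5, +0), (-4, +4); they repeat the 2-cycle [(-4, +4), (-5, +0)].
step 6: apply (-5, +0) → (-28, 18)
step 7: apply (-4, +4) → (-32, 22)

(-32, 22)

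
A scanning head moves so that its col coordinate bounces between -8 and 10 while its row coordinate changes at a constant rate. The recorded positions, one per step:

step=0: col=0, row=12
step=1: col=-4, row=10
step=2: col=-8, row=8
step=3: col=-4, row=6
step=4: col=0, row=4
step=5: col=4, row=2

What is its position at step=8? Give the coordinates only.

The col coordinate travels 4 per step and bounces off the walls at -8 and 10.
  step 6: 4 → 8
  step 7: 8 → 8
  step 8: 8 → 4
The row coordinate changes by -2 each step: at step 8 it is -4.

col=4, row=-4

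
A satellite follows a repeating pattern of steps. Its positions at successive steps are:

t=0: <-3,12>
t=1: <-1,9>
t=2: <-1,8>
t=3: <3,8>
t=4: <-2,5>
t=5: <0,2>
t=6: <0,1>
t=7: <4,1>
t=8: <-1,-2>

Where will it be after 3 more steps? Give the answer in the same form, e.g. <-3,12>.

Step-to-step displacements: <+2,-3>, <+0,-1>, <+4,+0>, <-5,-3>, <+2,-3>, <+0,-1>, <+4,+0>, <-5,-3> — a repeating cycle of length 4.
step 9: apply <+2,-3> → <1,-5>
step 10: apply <+0,-1> → <1,-6>
step 11: apply <+4,+0> → <5,-6>

<5,-6>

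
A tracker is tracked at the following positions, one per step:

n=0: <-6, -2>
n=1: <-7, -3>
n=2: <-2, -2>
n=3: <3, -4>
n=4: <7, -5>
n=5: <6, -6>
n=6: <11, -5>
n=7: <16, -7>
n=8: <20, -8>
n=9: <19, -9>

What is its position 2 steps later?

Step-to-step displacements: <-1, -1>, <+5, +1>, <+5, -2>, <+4, -1>, <-1, -1>, <+5, +1>, <+5, -2>, <+4, -1>, <-1, -1> — a repeating cycle of length 4.
step 10: apply <+5, +1> → <24, -8>
step 11: apply <+5, -2> → <29, -10>

<29, -10>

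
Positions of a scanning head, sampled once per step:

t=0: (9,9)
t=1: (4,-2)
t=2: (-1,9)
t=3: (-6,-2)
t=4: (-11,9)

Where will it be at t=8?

First: linear, -5 per step → -31 at step 8.
Second: cycles through 9, -2 every 2 steps. Step 8 lands at position 0 of the cycle → 9.

(-31,9)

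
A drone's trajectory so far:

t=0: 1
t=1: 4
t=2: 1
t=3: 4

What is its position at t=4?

1

Consecutive displacements +3, -3, +3 scale by a factor of -1 each step.
step 4: 4 − 3 → 1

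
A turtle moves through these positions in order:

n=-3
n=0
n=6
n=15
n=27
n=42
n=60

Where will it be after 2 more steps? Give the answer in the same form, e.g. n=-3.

n=105

Successive displacements: +3, +6, +9, +12, +15, +18 — each changes by +3.
step 7: 60 + 21 → n=81
step 8: 81 + 24 → n=105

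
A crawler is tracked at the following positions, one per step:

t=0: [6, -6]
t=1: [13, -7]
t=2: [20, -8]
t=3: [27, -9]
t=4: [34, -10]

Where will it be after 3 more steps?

[55, -13]

Constant displacement of [+7, -1] per step.
step 5: [34, -10] + [+7, -1] → [41, -11]
step 6: [41, -11] + [+7, -1] → [48, -12]
step 7: [48, -12] + [+7, -1] → [55, -13]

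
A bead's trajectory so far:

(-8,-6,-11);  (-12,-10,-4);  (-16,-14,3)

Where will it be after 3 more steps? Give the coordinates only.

The position changes by (-4,-4,+7) every step.
step 3: (-16,-14,3) + (-4,-4,+7) → (-20,-18,10)
step 4: (-20,-18,10) + (-4,-4,+7) → (-24,-22,17)
step 5: (-24,-22,17) + (-4,-4,+7) → (-28,-26,24)

(-28,-26,24)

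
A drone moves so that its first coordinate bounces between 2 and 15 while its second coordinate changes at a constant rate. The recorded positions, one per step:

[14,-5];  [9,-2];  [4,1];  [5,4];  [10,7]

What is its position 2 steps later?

The first coordinate travels 5 per step and bounces off the walls at 2 and 15.
  step 5: 10 → 15
  step 6: 15 → 10
The second coordinate changes by +3 each step: at step 6 it is 13.

[10,13]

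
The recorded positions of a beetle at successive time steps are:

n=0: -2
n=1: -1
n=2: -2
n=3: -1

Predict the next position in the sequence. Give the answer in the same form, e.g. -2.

Step-to-step displacements: +1, -1, +1; each is -1× the previous.
step 4: -1 − 1 → -2

-2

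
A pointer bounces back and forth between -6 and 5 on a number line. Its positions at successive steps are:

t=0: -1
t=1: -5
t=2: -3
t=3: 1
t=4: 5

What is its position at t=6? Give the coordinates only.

-3

The value reflects between -6 and 5, moving 4 per step.
  step 5: 5 → 1
  step 6: 1 → -3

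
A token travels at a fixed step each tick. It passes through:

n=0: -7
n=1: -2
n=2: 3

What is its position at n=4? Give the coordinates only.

Constant displacement of +5 per step.
step 3: 3 + 5 → 8
step 4: 8 + 5 → 13

13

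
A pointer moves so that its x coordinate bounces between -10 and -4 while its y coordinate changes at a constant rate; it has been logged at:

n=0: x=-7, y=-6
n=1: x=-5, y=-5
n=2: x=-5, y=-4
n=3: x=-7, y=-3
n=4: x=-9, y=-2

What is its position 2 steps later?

The x coordinate travels 2 per step and bounces off the walls at -10 and -4.
  step 5: -9 → -9
  step 6: -9 → -7
The y coordinate changes by +1 each step: at step 6 it is 0.

x=-7, y=0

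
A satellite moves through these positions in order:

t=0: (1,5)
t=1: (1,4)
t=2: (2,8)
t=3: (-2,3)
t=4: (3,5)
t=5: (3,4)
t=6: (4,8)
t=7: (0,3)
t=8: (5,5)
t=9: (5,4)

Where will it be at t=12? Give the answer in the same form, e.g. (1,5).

(7,5)

Differencing gives (+0,-1), (+1,+4), (-4,-5), (+5,+2), (+0,-1), (+1,+4), (-4,-5), (+5,+2), (+0,-1). This is the pattern (+0,-1), (+1,+4), (-4,-5), (+5,+2) repeated.
step 10: apply (+1,+4) → (6,8)
step 11: apply (-4,-5) → (2,3)
step 12: apply (+5,+2) → (7,5)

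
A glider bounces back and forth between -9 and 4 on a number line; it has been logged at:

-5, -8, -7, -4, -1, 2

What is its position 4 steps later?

-6

The value reflects between -9 and 4, moving 3 per step.
  step 6: 2 → 3
  step 7: 3 → 0
  step 8: 0 → -3
  step 9: -3 → -6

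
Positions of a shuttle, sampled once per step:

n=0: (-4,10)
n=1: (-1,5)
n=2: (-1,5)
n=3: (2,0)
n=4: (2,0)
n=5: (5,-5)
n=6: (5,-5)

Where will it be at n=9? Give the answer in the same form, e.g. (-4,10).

The moves between consecutive positions are (+3,-5), (+0,+0), (+3,-5), (+0,+0), (+3,-5), (+0,+0); they repeat the 2-cycle [(+3,-5), (+0,+0)].
step 7: apply (+3,-5) → (8,-10)
step 8: apply (+0,+0) → (8,-10)
step 9: apply (+3,-5) → (11,-15)

(11,-15)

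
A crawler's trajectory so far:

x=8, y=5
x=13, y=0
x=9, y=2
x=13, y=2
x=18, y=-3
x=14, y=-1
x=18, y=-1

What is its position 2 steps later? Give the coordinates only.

Step-to-step displacements: (+5, -5), (-4, +2), (+4, +0), (+5, -5), (-4, +2), (+4, +0) — a repeating cycle of length 3.
step 7: apply (+5, -5) → x=23, y=-6
step 8: apply (-4, +2) → x=19, y=-4

x=19, y=-4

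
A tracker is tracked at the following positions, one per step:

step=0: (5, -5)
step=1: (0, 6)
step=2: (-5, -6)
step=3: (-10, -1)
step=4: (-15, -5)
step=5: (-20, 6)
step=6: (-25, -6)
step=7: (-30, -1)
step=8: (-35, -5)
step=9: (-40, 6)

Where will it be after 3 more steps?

The first coordinate changes by -5 each step, so at step 12 it is 5 + 12·(-5) = -55.
The second coordinate repeats the cycle [-5, 6, -6, -1] with period 4; step 12 mod 4 = 0, giving -5.

(-55, -5)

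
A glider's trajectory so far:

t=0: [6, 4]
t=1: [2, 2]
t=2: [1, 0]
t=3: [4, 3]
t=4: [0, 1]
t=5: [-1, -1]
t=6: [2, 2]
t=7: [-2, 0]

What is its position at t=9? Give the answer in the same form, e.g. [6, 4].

[0, 1]

Differencing gives [-4, -2], [-1, -2], [+3, +3], [-4, -2], [-1, -2], [+3, +3], [-4, -2]. This is the pattern [-4, -2], [-1, -2], [+3, +3] repeated.
step 8: apply [-1, -2] → [-3, -2]
step 9: apply [+3, +3] → [0, 1]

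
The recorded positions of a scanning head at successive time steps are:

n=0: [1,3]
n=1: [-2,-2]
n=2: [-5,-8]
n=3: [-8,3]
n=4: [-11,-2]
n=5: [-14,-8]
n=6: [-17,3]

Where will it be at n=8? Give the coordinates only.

First: linear, -3 per step → -23 at step 8.
Second: cycles through 3, -2, -8 every 3 steps. Step 8 lands at position 2 of the cycle → -8.

[-23,-8]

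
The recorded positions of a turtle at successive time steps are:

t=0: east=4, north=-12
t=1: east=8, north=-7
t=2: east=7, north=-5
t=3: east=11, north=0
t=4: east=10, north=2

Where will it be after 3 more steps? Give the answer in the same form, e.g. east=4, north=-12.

Differencing gives (+4,+5), (-1,+2), (+4,+5), (-1,+2). This is the pattern (+4,+5), (-1,+2) repeated.
step 5: apply (+4,+5) → east=14, north=7
step 6: apply (-1,+2) → east=13, north=9
step 7: apply (+4,+5) → east=17, north=14

east=17, north=14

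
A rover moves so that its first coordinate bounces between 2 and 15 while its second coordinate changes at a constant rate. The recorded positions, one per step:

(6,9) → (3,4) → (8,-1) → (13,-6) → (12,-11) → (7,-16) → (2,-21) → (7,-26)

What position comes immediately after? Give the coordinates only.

The first coordinate reflects between 2 and 15, moving 5 per step.
  step 8: 7 → 12
The second coordinate changes by -5 each step: at step 8 it is -31.

(12,-31)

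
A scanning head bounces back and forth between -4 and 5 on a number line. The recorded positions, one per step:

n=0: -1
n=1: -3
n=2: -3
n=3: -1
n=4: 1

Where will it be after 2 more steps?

The value reflects between -4 and 5, moving 2 per step.
  step 5: 1 → 3
  step 6: 3 → 5

5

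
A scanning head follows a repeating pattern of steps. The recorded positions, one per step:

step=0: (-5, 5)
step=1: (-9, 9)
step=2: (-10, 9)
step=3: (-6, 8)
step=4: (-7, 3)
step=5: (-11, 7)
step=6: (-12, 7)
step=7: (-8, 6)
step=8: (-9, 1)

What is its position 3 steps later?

Differencing gives (-4, +4), (-1, +0), (+4, -1), (-1, -5), (-4, +4), (-1, +0), (+4, -1), (-1, -5). This is the pattern (-4, +4), (-1, +0), (+4, -1), (-1, -5) repeated.
step 9: apply (-4, +4) → (-13, 5)
step 10: apply (-1, +0) → (-14, 5)
step 11: apply (+4, -1) → (-10, 4)

(-10, 4)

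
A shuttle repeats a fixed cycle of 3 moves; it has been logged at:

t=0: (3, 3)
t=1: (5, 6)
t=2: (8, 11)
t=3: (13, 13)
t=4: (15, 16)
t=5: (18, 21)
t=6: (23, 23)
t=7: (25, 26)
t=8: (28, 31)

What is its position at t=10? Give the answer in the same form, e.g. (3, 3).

(35, 36)

The moves between consecutive positions are (+2, +3), (+3, +5), (+5, +2), (+2, +3), (+3, +5), (+5, +2), (+2, +3), (+3, +5); they repeat the 3-cycle [(+2, +3), (+3, +5), (+5, +2)].
step 9: apply (+5, +2) → (33, 33)
step 10: apply (+2, +3) → (35, 36)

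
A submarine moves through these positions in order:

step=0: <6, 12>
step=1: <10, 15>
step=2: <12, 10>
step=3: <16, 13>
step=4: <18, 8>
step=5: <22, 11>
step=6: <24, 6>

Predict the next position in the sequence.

Step-to-step displacements: <+4, +3>, <+2, -5>, <+4, +3>, <+2, -5>, <+4, +3>, <+2, -5> — a repeating cycle of length 2.
step 7: apply <+4, +3> → <28, 9>

<28, 9>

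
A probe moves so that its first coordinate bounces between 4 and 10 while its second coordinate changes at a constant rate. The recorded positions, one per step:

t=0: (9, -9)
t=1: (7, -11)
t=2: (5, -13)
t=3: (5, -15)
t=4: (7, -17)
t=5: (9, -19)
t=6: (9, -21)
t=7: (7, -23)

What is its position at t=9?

(5, -27)

The first coordinate travels 2 per step and bounces off the walls at 4 and 10.
  step 8: 7 → 5
  step 9: 5 → 5
The second coordinate changes by -2 each step: at step 9 it is -27.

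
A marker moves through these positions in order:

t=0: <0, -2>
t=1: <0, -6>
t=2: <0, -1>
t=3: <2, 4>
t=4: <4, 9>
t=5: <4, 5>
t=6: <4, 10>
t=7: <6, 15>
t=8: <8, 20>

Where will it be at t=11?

The moves between consecutive positions are <+0, -4>, <+0, +5>, <+2, +5>, <+2, +5>, <+0, -4>, <+0, +5>, <+2, +5>, <+2, +5>; they repeat the 4-cycle [<+0, -4>, <+0, +5>, <+2, +5>, <+2, +5>].
step 9: apply <+0, -4> → <8, 16>
step 10: apply <+0, +5> → <8, 21>
step 11: apply <+2, +5> → <10, 26>

<10, 26>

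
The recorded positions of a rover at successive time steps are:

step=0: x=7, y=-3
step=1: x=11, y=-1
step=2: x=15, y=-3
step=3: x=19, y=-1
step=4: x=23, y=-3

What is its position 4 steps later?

x=39, y=-3

X: linear, +4 per step → 39 at step 8.
Y: cycles through -3, -1 every 2 steps. Step 8 lands at position 0 of the cycle → -3.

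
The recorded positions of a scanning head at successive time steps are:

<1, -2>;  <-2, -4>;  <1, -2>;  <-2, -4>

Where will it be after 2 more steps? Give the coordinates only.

The jumps are <-3, -2>, <+3, +2>, <-3, -2> — a geometric progression with ratio -1.
step 4: <-2, -4> + <+3, +2> → <1, -2>
step 5: <1, -2> + <-3, -2> → <-2, -4>

<-2, -4>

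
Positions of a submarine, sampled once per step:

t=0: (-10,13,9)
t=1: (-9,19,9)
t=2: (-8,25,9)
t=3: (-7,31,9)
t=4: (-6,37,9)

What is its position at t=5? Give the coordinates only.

(-5,43,9)

The position changes by (+1,+6,+0) every step.
step 5: (-6,37,9) + (+1,+6,+0) → (-5,43,9)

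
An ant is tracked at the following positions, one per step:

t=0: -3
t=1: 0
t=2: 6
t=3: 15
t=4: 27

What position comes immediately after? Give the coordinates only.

42

First differences are +3, +6, +9, +12; their common second difference is +3 (constant acceleration).
step 5: 27 + 15 → 42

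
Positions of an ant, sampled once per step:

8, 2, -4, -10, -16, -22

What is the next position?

The position changes by -6 every step.
step 6: -22 − 6 → -28

-28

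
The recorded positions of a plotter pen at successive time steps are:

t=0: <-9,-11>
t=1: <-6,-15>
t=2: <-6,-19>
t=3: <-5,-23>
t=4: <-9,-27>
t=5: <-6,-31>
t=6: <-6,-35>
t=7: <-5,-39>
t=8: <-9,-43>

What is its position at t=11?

The first coordinate repeats the cycle [-9, -6, -6, -5] with period 4; step 11 mod 4 = 3, giving -5.
The second coordinate changes by -4 each step, so at step 11 it is -11 + 11·(-4) = -55.

<-5,-55>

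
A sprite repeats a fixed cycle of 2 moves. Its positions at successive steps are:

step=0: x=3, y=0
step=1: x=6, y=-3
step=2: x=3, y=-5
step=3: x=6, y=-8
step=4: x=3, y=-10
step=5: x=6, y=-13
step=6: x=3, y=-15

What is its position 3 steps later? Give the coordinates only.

x=6, y=-23

Differencing gives (+3, -3), (-3, -2), (+3, -3), (-3, -2), (+3, -3), (-3, -2). This is the pattern (+3, -3), (-3, -2) repeated.
step 7: apply (+3, -3) → x=6, y=-18
step 8: apply (-3, -2) → x=3, y=-20
step 9: apply (+3, -3) → x=6, y=-23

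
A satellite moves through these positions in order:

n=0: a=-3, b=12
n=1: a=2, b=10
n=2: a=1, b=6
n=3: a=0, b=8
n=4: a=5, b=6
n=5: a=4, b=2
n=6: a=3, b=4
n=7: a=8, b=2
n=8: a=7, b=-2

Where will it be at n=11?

a=10, b=-6

Differencing gives (+5,-2), (-1,-4), (-1,+2), (+5,-2), (-1,-4), (-1,+2), (+5,-2), (-1,-4). This is the pattern (+5,-2), (-1,-4), (-1,+2) repeated.
step 9: apply (-1,+2) → a=6, b=0
step 10: apply (+5,-2) → a=11, b=-2
step 11: apply (-1,-4) → a=10, b=-6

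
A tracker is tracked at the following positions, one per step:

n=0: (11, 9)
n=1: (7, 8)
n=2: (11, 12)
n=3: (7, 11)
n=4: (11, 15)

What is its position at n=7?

(7, 17)

The moves between consecutive positions are (-4, -1), (+4, +4), (-4, -1), (+4, +4); they repeat the 2-cycle [(-4, -1), (+4, +4)].
step 5: apply (-4, -1) → (7, 14)
step 6: apply (+4, +4) → (11, 18)
step 7: apply (-4, -1) → (7, 17)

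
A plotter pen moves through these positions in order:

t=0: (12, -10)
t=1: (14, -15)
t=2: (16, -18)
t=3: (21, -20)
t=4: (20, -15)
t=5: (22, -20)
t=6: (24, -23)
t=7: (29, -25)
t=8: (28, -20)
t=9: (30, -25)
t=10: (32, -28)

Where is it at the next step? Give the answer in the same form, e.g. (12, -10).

(37, -30)

Step-to-step displacements: (+2, -5), (+2, -3), (+5, -2), (-1, +5), (+2, -5), (+2, -3), (+5, -2), (-1, +5), (+2, -5), (+2, -3) — a repeating cycle of length 4.
step 11: apply (+5, -2) → (37, -30)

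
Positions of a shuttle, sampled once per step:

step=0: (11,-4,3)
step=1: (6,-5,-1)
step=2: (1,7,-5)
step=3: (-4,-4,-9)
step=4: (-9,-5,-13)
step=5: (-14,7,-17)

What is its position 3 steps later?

(-29,7,-29)

First: linear, -5 per step → -29 at step 8.
Second: cycles through -4, -5, 7 every 3 steps. Step 8 lands at position 2 of the cycle → 7.
Third: linear, -4 per step → -29 at step 8.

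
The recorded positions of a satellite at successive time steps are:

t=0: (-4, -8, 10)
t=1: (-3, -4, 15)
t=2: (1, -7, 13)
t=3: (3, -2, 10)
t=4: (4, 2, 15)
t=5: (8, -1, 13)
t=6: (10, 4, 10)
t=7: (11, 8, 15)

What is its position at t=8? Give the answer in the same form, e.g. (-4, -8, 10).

(15, 5, 13)

Step-to-step displacements: (+1, +4, +5), (+4, -3, -2), (+2, +5, -3), (+1, +4, +5), (+4, -3, -2), (+2, +5, -3), (+1, +4, +5) — a repeating cycle of length 3.
step 8: apply (+4, -3, -2) → (15, 5, 13)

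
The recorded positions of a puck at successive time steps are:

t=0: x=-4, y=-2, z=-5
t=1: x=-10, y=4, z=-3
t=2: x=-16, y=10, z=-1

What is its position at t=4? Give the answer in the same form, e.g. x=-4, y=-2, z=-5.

Each step adds (-6,+6,+2) to the position.
step 3: x=-16, y=10, z=-1 + (-6,+6,+2) → x=-22, y=16, z=1
step 4: x=-22, y=16, z=1 + (-6,+6,+2) → x=-28, y=22, z=3

x=-28, y=22, z=3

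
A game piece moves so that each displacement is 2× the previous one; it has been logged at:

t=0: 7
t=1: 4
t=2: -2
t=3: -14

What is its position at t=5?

Consecutive displacements -3, -6, -12 scale by a factor of 2 each step.
step 4: -14 − 24 → -38
step 5: -38 − 48 → -86

-86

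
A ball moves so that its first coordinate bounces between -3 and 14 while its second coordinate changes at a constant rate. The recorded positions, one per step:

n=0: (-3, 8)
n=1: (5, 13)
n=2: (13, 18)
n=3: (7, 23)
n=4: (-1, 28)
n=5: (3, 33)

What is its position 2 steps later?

(9, 43)

The first coordinate reflects between -3 and 14, moving 8 per step.
  step 6: 3 → 11
  step 7: 11 → 9
The second coordinate changes by +5 each step: at step 7 it is 43.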